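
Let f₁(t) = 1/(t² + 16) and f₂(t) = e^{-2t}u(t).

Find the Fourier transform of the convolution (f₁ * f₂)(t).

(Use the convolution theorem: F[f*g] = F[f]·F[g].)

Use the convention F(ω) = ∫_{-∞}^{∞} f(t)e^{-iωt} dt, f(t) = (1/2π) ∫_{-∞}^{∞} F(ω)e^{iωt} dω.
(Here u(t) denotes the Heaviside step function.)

F[f₁*f₂](ω) = \frac{\pi e^{- 4 \left|{\omega}\right|}}{4 \left(i \omega + 2\right)}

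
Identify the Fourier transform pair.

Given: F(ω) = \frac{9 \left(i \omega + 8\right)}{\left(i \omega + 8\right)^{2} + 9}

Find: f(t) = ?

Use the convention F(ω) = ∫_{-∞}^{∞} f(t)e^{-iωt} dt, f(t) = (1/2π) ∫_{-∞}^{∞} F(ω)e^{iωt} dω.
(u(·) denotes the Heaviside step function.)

f(t) = 9 e^{- 8 t} \cos{\left(3 t \right)} u\left(t\right)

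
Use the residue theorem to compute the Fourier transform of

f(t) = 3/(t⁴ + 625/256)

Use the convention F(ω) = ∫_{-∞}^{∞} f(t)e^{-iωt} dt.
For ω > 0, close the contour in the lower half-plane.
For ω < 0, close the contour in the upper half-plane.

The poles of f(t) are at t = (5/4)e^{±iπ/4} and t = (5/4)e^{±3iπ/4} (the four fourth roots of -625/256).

Let g(z) = f(z)e^{-iωz}; for large |z| the factor e^{-iωz} decays in the lower half-plane when ω > 0 and in the upper half-plane when ω < 0.

Case ω > 0 (lower half-plane, clockwise contour ⇒ F(ω) = -2πi·ΣRes):
  Res_{z = - \frac{5 \sqrt{2}}{8} - \frac{5 \sqrt{2} i}{8}} g(z) = \frac{24 \sqrt{2} \left(1 + i\right) e^{\frac{5 \sqrt{2} \omega \left(-1 + i\right)}{8}}}{125}
  Res_{z = \frac{5 \sqrt{2}}{8} - \frac{5 \sqrt{2} i}{8}} g(z) = \frac{24 \sqrt{2} \left(-1 + i\right) e^{- \frac{5 \sqrt{2} \omega \left(1 + i\right)}{8}}}{125}
  F(ω) = -2πi·ΣRes = \frac{48 \sqrt{2} \pi \left(\left(1 - i\right) e^{\frac{5 \sqrt{2} i \omega}{4}} + 1 + i\right) e^{- \frac{5 \sqrt{2} \omega \left(1 + i\right)}{8}}}{125} = \frac{192 \pi e^{- \frac{5 \sqrt{2} \omega}{8}} \sin{\left(\frac{5 \sqrt{2} \omega}{8} + \frac{\pi}{4} \right)}}{125}

Case ω < 0 (upper half-plane, counterclockwise contour ⇒ F(ω) = +2πi·ΣRes):
  Res_{z = \frac{5 \sqrt{2}}{8} + \frac{5 \sqrt{2} i}{8}} g(z) = - \frac{24 \sqrt{2} \left(1 + i\right) e^{\frac{5 \sqrt{2} \omega \left(1 - i\right)}{8}}}{125}
  Res_{z = - \frac{5 \sqrt{2}}{8} + \frac{5 \sqrt{2} i}{8}} g(z) = \frac{24 \sqrt{2} \left(1 - i\right) e^{\frac{5 \sqrt{2} \omega \left(1 + i\right)}{8}}}{125}
  F(ω) = 2πi·ΣRes = - \frac{48 \sqrt{2} i \pi \left(\left(1 + i\right) e^{\frac{5 \sqrt{2} \omega \left(1 - i\right)}{8}} - \left(1 - i\right) e^{\frac{5 \sqrt{2} \omega \left(1 + i\right)}{8}}\right)}{125} = \frac{192 \pi e^{\frac{5 \sqrt{2} \omega}{8}} \cos{\left(\frac{5 \sqrt{2} \omega}{8} + \frac{\pi}{4} \right)}}{125}

Both cases combine into a single formula in |ω|:

F(ω) = \frac{192 \pi e^{- \frac{5 \sqrt{2} \left|{\omega}\right|}{8}} \sin{\left(\frac{5 \sqrt{2} \left|{\omega}\right|}{8} + \frac{\pi}{4} \right)}}{125}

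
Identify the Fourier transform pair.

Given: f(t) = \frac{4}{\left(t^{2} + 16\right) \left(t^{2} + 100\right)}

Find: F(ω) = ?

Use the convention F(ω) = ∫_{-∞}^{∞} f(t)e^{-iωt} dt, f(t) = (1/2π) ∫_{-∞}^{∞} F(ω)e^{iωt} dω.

F(ω) = \frac{\pi \left(5 e^{6 \left|{\omega}\right|} - 2\right) e^{- 10 \left|{\omega}\right|}}{420}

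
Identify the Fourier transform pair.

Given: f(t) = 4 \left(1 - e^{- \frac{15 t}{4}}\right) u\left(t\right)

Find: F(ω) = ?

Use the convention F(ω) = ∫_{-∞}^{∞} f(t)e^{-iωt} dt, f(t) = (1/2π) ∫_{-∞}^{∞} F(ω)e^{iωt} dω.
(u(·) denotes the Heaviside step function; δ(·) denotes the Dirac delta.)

F(ω) = 4 \pi \delta\left(\omega\right) - \frac{15 i}{\omega \left(i \omega + \frac{15}{4}\right)}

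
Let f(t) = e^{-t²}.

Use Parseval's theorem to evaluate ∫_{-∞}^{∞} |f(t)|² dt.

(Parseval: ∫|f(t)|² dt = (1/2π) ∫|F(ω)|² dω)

∫|f(t)|² dt = \frac{\sqrt{2} \sqrt{\pi}}{2}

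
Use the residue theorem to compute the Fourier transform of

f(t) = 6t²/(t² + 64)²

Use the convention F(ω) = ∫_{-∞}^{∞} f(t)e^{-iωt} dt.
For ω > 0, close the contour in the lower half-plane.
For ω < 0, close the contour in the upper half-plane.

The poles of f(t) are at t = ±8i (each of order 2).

Let g(z) = f(z)e^{-iωz}; for large |z| the factor e^{-iωz} decays in the lower half-plane when ω > 0 and in the upper half-plane when ω < 0.

Case ω > 0 (lower half-plane, clockwise contour ⇒ F(ω) = -2πi·ΣRes):
  Res_{z = - 8 i} g(z) = \frac{3 i \left(1 - 8 \omega\right) e^{- 8 \omega}}{16} (pole of order 2)
  F(ω) = -2πi·ΣRes = \frac{3 \pi \left(1 - 8 \omega\right) e^{- 8 \omega}}{8}

Case ω < 0 (upper half-plane, counterclockwise contour ⇒ F(ω) = +2πi·ΣRes):
  Res_{z = 8 i} g(z) = \frac{3 i \left(- 8 \omega - 1\right) e^{8 \omega}}{16} (pole of order 2)
  F(ω) = 2πi·ΣRes = \frac{3 \pi \left(8 \omega + 1\right) e^{8 \omega}}{8}

Both cases combine into a single formula in |ω|:

F(ω) = \frac{3 \pi \left(1 - 8 \left|{\omega}\right|\right) e^{- 8 \left|{\omega}\right|}}{8}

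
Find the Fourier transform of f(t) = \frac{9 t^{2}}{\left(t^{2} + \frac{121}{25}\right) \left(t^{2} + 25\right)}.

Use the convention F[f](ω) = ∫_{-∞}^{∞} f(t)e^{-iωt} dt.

F(ω) = \frac{125 \pi e^{- 5 \left|{\omega}\right|}}{56} - \frac{55 \pi e^{- \frac{11 \left|{\omega}\right|}{5}}}{56}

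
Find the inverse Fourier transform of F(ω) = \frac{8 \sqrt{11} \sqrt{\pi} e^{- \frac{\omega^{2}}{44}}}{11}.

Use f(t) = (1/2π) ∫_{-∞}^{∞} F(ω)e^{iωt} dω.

f(t) = 8 e^{- 11 t^{2}}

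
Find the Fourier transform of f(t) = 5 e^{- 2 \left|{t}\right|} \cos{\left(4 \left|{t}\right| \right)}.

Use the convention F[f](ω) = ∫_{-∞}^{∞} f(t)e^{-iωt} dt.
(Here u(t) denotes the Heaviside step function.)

F(ω) = \frac{20 \left(\omega^{2} + 20\right)}{\omega^{4} - 24 \omega^{2} + 400}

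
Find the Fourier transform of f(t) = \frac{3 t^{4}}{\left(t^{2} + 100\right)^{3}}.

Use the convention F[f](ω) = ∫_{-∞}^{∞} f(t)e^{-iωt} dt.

F(ω) = \frac{3 \pi \left(100 \omega^{2} - 50 \left|{\omega}\right| + 3\right) e^{- 10 \left|{\omega}\right|}}{80}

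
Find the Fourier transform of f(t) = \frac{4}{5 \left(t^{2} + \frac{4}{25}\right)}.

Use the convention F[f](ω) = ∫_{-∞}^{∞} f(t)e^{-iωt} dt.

F(ω) = 2 \pi e^{- \frac{2 \left|{\omega}\right|}{5}}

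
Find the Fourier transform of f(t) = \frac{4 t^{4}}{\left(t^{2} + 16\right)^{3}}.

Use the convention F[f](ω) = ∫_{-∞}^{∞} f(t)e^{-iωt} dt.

F(ω) = \frac{\pi \left(16 \omega^{2} - 20 \left|{\omega}\right| + 3\right) e^{- 4 \left|{\omega}\right|}}{8}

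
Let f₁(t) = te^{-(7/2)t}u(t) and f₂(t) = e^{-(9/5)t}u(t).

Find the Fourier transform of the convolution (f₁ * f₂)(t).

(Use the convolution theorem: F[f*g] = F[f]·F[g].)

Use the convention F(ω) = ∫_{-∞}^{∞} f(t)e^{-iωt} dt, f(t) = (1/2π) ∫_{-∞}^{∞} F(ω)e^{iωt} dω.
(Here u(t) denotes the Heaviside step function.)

F[f₁*f₂](ω) = \frac{20}{\left(2 i \omega + 7\right)^{2} \left(5 i \omega + 9\right)}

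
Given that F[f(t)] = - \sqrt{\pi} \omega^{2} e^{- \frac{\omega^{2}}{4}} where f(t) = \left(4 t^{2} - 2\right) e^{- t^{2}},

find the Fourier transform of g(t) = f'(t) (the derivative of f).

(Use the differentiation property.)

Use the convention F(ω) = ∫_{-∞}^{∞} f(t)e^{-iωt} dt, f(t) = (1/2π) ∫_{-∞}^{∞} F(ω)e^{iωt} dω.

F[g](ω) = - i \sqrt{\pi} \omega^{3} e^{- \frac{\omega^{2}}{4}}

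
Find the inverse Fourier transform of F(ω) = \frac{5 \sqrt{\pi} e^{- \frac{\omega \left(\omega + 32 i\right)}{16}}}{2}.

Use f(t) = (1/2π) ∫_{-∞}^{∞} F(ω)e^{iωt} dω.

f(t) = 5 e^{- 4 \left(t - 2\right)^{2}}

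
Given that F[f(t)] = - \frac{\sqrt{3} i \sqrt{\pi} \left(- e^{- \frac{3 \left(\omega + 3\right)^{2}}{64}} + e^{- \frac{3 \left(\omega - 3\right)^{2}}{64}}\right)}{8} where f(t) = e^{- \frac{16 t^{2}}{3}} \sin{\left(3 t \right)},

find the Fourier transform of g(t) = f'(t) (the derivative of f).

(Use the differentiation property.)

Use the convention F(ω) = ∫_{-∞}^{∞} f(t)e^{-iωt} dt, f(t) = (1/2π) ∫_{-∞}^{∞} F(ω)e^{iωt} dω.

F[g](ω) = \frac{\sqrt{3} \sqrt{\pi} \omega \left(e^{\frac{9 \omega}{16}} - 1\right) e^{- \frac{3 \omega^{2}}{64} - \frac{9 \omega}{32} - \frac{27}{64}}}{8}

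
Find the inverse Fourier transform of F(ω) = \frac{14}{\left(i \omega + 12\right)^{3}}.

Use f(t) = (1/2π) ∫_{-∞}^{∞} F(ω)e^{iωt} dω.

f(t) = 7 t^{2} e^{- 12 t} u\left(t\right)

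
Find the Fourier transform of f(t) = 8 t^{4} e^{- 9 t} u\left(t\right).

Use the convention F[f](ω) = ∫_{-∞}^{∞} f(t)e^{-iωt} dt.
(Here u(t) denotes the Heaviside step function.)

F(ω) = \frac{192}{\left(i \omega + 9\right)^{5}}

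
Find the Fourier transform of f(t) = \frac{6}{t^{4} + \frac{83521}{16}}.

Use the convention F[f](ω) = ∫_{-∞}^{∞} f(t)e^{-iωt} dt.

F(ω) = \frac{48 \pi e^{- \frac{17 \sqrt{2} \left|{\omega}\right|}{4}} \sin{\left(\frac{17 \sqrt{2} \left|{\omega}\right|}{4} + \frac{\pi}{4} \right)}}{4913}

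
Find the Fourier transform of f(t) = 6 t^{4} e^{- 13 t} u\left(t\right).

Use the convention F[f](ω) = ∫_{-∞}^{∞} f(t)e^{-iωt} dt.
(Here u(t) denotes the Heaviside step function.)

F(ω) = \frac{144}{\left(i \omega + 13\right)^{5}}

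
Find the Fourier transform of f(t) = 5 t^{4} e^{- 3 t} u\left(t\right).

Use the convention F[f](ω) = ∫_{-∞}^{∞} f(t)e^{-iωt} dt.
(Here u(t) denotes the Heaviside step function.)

F(ω) = \frac{120}{\left(i \omega + 3\right)^{5}}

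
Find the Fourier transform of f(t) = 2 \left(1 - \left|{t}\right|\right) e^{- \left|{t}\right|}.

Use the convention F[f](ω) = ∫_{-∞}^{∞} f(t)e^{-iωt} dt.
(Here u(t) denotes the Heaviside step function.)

F(ω) = \frac{8 \omega^{2}}{\left(\omega^{2} + 1\right)^{2}}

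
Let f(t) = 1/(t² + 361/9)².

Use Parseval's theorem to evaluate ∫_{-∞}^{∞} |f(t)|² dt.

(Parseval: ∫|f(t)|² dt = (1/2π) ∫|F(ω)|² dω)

∫|f(t)|² dt = \frac{10935 \pi}{14301947824}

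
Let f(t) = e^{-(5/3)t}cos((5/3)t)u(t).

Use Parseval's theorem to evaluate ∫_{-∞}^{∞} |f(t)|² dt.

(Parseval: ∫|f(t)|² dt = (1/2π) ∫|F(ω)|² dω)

∫|f(t)|² dt = \frac{9}{40}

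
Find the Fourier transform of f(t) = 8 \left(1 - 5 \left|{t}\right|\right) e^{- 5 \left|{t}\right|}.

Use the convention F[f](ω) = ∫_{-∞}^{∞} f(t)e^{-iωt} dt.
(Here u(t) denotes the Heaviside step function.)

F(ω) = \frac{160 \omega^{2}}{\left(\omega^{2} + 25\right)^{2}}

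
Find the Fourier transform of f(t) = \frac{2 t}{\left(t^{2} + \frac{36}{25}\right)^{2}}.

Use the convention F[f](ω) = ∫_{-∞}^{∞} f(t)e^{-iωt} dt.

F(ω) = - \frac{5 i \pi \omega e^{- \frac{6 \left|{\omega}\right|}{5}}}{6}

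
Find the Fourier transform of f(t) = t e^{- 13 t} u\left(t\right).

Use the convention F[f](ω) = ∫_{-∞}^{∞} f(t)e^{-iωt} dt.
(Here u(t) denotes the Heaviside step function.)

F(ω) = \frac{1}{\left(i \omega + 13\right)^{2}}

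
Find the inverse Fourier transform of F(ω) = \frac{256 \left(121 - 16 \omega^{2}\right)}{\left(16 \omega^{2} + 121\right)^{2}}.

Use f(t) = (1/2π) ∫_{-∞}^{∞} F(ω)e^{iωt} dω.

f(t) = 8 e^{- \frac{11 \left|{t}\right|}{4}} \left|{t}\right|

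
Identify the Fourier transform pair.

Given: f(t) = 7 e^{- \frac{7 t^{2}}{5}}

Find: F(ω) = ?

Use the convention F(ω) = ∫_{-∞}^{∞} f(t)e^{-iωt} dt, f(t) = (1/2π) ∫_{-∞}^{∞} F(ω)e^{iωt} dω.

F(ω) = \sqrt{35} \sqrt{\pi} e^{- \frac{5 \omega^{2}}{28}}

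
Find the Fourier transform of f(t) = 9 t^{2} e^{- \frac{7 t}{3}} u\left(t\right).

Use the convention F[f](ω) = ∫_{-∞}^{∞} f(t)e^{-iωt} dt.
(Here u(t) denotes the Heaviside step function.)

F(ω) = \frac{486}{\left(3 i \omega + 7\right)^{3}}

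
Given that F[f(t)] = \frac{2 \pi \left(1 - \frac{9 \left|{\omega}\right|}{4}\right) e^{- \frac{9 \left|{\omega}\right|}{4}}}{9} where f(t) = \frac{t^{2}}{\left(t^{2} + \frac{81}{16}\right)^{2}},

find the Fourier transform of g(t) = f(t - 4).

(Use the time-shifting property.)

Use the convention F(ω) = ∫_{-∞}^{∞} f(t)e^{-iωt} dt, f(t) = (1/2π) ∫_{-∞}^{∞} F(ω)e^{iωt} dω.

F[g](ω) = \frac{\pi \left(4 - 9 \left|{\omega}\right|\right) e^{- 4 i \omega - \frac{9 \left|{\omega}\right|}{4}}}{18}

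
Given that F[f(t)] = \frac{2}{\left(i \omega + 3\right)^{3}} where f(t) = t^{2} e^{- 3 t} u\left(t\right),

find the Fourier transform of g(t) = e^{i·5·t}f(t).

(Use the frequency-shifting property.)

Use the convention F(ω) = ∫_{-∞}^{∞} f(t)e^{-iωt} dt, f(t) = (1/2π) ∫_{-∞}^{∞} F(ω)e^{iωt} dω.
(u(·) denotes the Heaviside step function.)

F[g](ω) = \frac{2}{\left(i \left(\omega - 5\right) + 3\right)^{3}}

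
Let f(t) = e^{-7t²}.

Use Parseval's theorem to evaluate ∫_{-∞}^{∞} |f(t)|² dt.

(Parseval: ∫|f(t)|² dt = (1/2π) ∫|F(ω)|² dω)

∫|f(t)|² dt = \frac{\sqrt{14} \sqrt{\pi}}{14}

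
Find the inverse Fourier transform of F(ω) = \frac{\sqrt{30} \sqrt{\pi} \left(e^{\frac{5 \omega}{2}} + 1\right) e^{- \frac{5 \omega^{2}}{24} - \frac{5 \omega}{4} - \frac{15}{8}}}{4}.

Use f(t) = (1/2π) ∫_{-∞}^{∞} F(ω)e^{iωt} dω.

f(t) = 3 e^{- \frac{6 t^{2}}{5}} \cos{\left(3 t \right)}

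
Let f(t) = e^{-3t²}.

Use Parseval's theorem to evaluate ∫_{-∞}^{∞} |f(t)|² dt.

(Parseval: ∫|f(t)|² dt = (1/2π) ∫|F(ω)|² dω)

∫|f(t)|² dt = \frac{\sqrt{6} \sqrt{\pi}}{6}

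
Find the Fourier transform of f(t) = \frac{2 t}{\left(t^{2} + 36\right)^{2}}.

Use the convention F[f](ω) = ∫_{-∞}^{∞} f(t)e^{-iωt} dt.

F(ω) = - \frac{i \pi \omega e^{- 6 \left|{\omega}\right|}}{6}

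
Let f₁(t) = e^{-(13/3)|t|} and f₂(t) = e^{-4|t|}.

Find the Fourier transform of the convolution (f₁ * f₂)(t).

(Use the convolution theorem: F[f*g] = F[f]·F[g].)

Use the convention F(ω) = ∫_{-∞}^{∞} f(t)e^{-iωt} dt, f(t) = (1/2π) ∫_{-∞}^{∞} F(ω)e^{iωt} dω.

F[f₁*f₂](ω) = \frac{624}{\left(\omega^{2} + 16\right) \left(9 \omega^{2} + 169\right)}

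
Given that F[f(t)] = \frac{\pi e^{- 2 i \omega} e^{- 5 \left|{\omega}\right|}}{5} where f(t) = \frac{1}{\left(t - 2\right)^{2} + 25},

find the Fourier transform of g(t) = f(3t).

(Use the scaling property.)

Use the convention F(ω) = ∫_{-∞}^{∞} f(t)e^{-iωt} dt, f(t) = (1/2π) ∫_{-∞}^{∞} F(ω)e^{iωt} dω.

F[g](ω) = \frac{\pi e^{- \frac{2 i \omega}{3} - \frac{5 \left|{\omega}\right|}{3}}}{15}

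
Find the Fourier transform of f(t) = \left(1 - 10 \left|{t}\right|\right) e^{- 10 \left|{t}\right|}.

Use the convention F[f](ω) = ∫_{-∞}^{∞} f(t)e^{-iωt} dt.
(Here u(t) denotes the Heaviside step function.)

F(ω) = \frac{40 \omega^{2}}{\left(\omega^{2} + 100\right)^{2}}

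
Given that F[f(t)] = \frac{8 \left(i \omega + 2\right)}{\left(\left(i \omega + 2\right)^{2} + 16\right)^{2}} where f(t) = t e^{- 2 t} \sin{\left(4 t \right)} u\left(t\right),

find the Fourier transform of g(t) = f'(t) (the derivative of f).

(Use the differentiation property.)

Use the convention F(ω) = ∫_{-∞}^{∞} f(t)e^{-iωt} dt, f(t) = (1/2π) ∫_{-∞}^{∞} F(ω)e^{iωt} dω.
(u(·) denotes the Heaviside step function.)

F[g](ω) = \frac{8 i \omega \left(i \omega + 2\right)}{\left(\left(i \omega + 2\right)^{2} + 16\right)^{2}}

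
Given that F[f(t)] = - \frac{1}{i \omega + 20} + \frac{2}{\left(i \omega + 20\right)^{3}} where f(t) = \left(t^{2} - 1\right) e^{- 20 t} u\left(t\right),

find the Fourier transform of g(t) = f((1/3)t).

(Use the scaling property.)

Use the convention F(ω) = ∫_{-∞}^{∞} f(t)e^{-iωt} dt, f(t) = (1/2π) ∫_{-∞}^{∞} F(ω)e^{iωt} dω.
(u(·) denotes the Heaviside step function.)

F[g](ω) = \frac{3 \left(6 i \omega - \left(3 i \omega + 20\right)^{3} + 40\right)}{\left(3 i \omega + 20\right)^{4}}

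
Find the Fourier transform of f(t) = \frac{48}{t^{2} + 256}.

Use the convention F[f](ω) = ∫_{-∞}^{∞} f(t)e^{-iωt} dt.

F(ω) = 3 \pi e^{- 16 \left|{\omega}\right|}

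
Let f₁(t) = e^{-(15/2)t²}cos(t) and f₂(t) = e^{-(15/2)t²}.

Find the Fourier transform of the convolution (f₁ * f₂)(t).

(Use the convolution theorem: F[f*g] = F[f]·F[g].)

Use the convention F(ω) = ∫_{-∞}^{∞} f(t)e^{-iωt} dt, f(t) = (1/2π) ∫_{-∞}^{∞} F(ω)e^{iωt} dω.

F[f₁*f₂](ω) = \frac{\pi \left(e^{\frac{2 \omega}{15}} + 1\right) e^{- \frac{\omega^{2}}{15} - \frac{\omega}{15} - \frac{1}{30}}}{15}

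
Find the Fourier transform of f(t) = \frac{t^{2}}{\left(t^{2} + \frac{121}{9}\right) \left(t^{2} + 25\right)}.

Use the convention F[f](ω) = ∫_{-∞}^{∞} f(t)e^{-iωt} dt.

F(ω) = \frac{45 \pi e^{- 5 \left|{\omega}\right|}}{104} - \frac{33 \pi e^{- \frac{11 \left|{\omega}\right|}{3}}}{104}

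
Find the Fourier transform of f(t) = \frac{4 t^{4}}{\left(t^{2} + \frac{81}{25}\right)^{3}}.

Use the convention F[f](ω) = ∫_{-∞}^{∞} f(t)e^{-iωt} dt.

F(ω) = \frac{\pi \left(27 \omega^{2} - 75 \left|{\omega}\right| + 25\right) e^{- \frac{9 \left|{\omega}\right|}{5}}}{30}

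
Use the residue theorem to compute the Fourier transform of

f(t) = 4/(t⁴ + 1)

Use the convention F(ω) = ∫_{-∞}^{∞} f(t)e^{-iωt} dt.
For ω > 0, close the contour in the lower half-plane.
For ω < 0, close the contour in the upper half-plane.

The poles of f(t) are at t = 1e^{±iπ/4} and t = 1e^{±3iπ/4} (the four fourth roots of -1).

Let g(z) = f(z)e^{-iωz}; for large |z| the factor e^{-iωz} decays in the lower half-plane when ω > 0 and in the upper half-plane when ω < 0.

Case ω > 0 (lower half-plane, clockwise contour ⇒ F(ω) = -2πi·ΣRes):
  Res_{z = - \frac{\sqrt{2}}{2} - \frac{\sqrt{2} i}{2}} g(z) = \frac{\sqrt{2} i \left(1 - i\right) e^{\frac{\sqrt{2} \omega \left(-1 + i\right)}{2}}}{2}
  Res_{z = \frac{\sqrt{2}}{2} - \frac{\sqrt{2} i}{2}} g(z) = \frac{\sqrt{2} i \left(1 + i\right) e^{- \frac{\sqrt{2} \omega \left(1 + i\right)}{2}}}{2}
  F(ω) = -2πi·ΣRes = \sqrt{2} \pi \left(\left(1 - i\right) e^{\sqrt{2} i \omega} + 1 + i\right) e^{- \frac{\sqrt{2} \omega \left(1 + i\right)}{2}} = 4 \pi e^{- \frac{\sqrt{2} \omega}{2}} \sin{\left(\frac{\sqrt{2} \omega}{2} + \frac{\pi}{4} \right)}

Case ω < 0 (upper half-plane, counterclockwise contour ⇒ F(ω) = +2πi·ΣRes):
  Res_{z = \frac{\sqrt{2}}{2} + \frac{\sqrt{2} i}{2}} g(z) = \frac{\sqrt{2} i \left(-1 + i\right) e^{\frac{\sqrt{2} \omega \left(1 - i\right)}{2}}}{2}
  Res_{z = - \frac{\sqrt{2}}{2} + \frac{\sqrt{2} i}{2}} g(z) = \frac{\sqrt{2} \left(1 - i\right) e^{\frac{\sqrt{2} \omega \left(1 + i\right)}{2}}}{2}
  F(ω) = 2πi·ΣRes = - \sqrt{2} i \pi \left(i \left(1 - i\right) e^{\frac{\sqrt{2} \omega \left(1 - i\right)}{2}} - \left(1 - i\right) e^{\frac{\sqrt{2} \omega \left(1 + i\right)}{2}}\right) = 4 \pi e^{\frac{\sqrt{2} \omega}{2}} \cos{\left(\frac{\sqrt{2} \omega}{2} + \frac{\pi}{4} \right)}

Both cases combine into a single formula in |ω|:

F(ω) = 4 \pi e^{- \frac{\sqrt{2} \left|{\omega}\right|}{2}} \sin{\left(\frac{\sqrt{2} \left|{\omega}\right|}{2} + \frac{\pi}{4} \right)}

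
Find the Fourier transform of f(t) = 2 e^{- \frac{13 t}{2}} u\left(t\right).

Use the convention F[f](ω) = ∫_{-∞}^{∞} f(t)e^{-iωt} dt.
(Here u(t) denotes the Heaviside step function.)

F(ω) = \frac{4}{2 i \omega + 13}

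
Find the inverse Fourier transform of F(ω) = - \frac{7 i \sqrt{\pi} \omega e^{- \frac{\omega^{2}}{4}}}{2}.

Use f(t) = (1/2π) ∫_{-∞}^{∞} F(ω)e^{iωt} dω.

f(t) = 7 t e^{- t^{2}}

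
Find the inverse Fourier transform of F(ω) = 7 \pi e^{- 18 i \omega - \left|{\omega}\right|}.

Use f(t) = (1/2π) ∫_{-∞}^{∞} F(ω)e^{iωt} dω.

f(t) = \frac{7}{\left(t - 18\right)^{2} + 1}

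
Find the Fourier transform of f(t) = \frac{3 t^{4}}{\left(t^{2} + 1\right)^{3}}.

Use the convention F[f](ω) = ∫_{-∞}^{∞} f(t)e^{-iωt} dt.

F(ω) = \frac{3 \pi \left(\omega^{2} - 5 \left|{\omega}\right| + 3\right) e^{- \left|{\omega}\right|}}{8}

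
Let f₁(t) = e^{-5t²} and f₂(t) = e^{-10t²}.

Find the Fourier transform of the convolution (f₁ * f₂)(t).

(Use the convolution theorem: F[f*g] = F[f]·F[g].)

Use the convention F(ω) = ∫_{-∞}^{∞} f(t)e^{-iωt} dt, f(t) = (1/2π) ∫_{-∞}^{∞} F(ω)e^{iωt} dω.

F[f₁*f₂](ω) = \frac{\sqrt{2} \pi e^{- \frac{3 \omega^{2}}{40}}}{10}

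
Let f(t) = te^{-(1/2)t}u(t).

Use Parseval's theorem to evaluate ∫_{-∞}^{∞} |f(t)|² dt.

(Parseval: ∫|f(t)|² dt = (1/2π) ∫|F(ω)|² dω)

∫|f(t)|² dt = 2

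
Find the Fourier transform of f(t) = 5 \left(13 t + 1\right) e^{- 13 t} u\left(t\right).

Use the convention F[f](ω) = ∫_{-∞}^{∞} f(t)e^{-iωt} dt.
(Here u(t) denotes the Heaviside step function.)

F(ω) = \frac{5 \left(- i \omega - 26\right)}{\omega^{2} - 26 i \omega - 169}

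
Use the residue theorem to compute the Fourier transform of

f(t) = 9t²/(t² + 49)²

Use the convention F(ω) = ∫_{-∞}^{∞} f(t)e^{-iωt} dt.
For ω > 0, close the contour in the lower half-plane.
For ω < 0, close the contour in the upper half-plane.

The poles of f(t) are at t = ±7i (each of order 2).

Let g(z) = f(z)e^{-iωz}; for large |z| the factor e^{-iωz} decays in the lower half-plane when ω > 0 and in the upper half-plane when ω < 0.

Case ω > 0 (lower half-plane, clockwise contour ⇒ F(ω) = -2πi·ΣRes):
  Res_{z = - 7 i} g(z) = \frac{9 i \left(1 - 7 \omega\right) e^{- 7 \omega}}{28} (pole of order 2)
  F(ω) = -2πi·ΣRes = \frac{9 \pi \left(1 - 7 \omega\right) e^{- 7 \omega}}{14}

Case ω < 0 (upper half-plane, counterclockwise contour ⇒ F(ω) = +2πi·ΣRes):
  Res_{z = 7 i} g(z) = \frac{9 i \left(- 7 \omega - 1\right) e^{7 \omega}}{28} (pole of order 2)
  F(ω) = 2πi·ΣRes = \frac{9 \pi \left(7 \omega + 1\right) e^{7 \omega}}{14}

Both cases combine into a single formula in |ω|:

F(ω) = \frac{9 \pi \left(1 - 7 \left|{\omega}\right|\right) e^{- 7 \left|{\omega}\right|}}{14}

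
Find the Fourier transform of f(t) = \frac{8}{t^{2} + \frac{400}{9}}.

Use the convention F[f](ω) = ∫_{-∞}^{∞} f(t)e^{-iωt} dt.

F(ω) = \frac{6 \pi e^{- \frac{20 \left|{\omega}\right|}{3}}}{5}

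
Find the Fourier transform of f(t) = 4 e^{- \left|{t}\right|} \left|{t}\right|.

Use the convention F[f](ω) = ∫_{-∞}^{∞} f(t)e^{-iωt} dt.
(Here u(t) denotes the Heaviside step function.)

F(ω) = \frac{8 \left(1 - \omega^{2}\right)}{\left(\omega^{2} + 1\right)^{2}}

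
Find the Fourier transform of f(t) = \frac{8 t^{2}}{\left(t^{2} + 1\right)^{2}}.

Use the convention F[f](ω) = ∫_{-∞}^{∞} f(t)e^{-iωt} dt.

F(ω) = 4 \pi \left(1 - \left|{\omega}\right|\right) e^{- \left|{\omega}\right|}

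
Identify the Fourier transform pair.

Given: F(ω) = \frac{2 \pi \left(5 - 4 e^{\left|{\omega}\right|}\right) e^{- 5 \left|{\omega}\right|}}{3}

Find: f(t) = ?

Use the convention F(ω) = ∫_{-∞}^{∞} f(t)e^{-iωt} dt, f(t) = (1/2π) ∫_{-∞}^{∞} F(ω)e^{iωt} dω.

f(t) = \frac{6 t^{2}}{\left(t^{2} + 16\right) \left(t^{2} + 25\right)}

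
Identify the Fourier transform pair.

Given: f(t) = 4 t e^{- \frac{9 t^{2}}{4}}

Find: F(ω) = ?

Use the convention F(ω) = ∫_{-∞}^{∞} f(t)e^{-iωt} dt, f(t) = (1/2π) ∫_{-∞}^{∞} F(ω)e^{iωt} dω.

F(ω) = - \frac{16 i \sqrt{\pi} \omega e^{- \frac{\omega^{2}}{9}}}{27}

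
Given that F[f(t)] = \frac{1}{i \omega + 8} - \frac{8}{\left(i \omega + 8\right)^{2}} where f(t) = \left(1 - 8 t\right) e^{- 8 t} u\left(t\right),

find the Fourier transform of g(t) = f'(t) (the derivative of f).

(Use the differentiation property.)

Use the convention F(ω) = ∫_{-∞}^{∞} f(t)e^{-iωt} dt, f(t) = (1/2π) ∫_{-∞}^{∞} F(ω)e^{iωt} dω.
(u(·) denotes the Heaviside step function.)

F[g](ω) = \frac{\omega^{2}}{\omega^{2} - 16 i \omega - 64}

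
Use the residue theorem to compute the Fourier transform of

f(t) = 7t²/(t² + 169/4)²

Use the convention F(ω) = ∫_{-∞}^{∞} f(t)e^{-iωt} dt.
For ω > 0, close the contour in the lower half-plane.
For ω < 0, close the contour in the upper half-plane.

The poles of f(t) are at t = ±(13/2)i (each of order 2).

Let g(z) = f(z)e^{-iωz}; for large |z| the factor e^{-iωz} decays in the lower half-plane when ω > 0 and in the upper half-plane when ω < 0.

Case ω > 0 (lower half-plane, clockwise contour ⇒ F(ω) = -2πi·ΣRes):
  Res_{z = - \frac{13 i}{2}} g(z) = \frac{7 i \left(2 - 13 \omega\right) e^{- \frac{13 \omega}{2}}}{52} (pole of order 2)
  F(ω) = -2πi·ΣRes = \frac{7 \pi \left(2 - 13 \omega\right) e^{- \frac{13 \omega}{2}}}{26}

Case ω < 0 (upper half-plane, counterclockwise contour ⇒ F(ω) = +2πi·ΣRes):
  Res_{z = \frac{13 i}{2}} g(z) = \frac{7 i \left(- 13 \omega - 2\right) e^{\frac{13 \omega}{2}}}{52} (pole of order 2)
  F(ω) = 2πi·ΣRes = \frac{7 \pi \left(13 \omega + 2\right) e^{\frac{13 \omega}{2}}}{26}

Both cases combine into a single formula in |ω|:

F(ω) = \frac{7 \pi \left(2 - 13 \left|{\omega}\right|\right) e^{- \frac{13 \left|{\omega}\right|}{2}}}{26}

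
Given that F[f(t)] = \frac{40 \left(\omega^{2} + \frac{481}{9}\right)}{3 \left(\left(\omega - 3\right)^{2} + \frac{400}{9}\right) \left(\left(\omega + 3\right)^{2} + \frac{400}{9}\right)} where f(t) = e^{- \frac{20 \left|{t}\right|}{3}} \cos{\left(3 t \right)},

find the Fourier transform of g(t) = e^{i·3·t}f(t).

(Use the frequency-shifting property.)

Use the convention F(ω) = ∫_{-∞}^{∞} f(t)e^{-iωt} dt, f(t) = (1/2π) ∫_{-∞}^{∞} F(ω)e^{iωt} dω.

F[g](ω) = \frac{120 \left(9 \left(\omega - 3\right)^{2} + 481\right)}{\left(9 \omega^{2} + 400\right) \left(9 \left(\omega - 6\right)^{2} + 400\right)}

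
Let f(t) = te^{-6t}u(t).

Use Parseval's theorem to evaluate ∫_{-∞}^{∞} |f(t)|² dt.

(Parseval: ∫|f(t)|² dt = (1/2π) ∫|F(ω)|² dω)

∫|f(t)|² dt = \frac{1}{864}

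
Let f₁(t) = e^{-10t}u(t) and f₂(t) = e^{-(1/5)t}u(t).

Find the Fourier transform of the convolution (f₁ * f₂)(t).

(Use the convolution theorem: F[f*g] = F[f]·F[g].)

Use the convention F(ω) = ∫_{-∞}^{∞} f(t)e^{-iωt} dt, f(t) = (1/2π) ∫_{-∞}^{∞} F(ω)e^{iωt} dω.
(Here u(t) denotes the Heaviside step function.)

F[f₁*f₂](ω) = \frac{5}{\left(i \omega + 10\right) \left(5 i \omega + 1\right)}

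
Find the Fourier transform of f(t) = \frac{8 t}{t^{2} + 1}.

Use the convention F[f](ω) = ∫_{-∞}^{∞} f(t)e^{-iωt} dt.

F(ω) = - 8 i \pi e^{- \left|{\omega}\right|} \operatorname{sign}{\left(\omega \right)}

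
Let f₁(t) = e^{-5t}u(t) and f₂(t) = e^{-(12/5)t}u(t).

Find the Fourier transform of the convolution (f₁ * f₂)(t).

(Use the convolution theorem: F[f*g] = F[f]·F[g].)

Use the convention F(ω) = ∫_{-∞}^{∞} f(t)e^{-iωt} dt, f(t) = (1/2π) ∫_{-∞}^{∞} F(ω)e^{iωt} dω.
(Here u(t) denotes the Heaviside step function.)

F[f₁*f₂](ω) = \frac{5}{\left(i \omega + 5\right) \left(5 i \omega + 12\right)}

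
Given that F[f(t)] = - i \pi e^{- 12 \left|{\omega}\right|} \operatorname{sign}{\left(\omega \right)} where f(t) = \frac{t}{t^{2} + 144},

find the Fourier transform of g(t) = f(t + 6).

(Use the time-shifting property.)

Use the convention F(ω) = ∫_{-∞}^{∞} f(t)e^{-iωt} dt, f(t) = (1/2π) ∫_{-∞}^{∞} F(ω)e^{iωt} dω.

F[g](ω) = - i \pi e^{6 i \omega} e^{- 12 \left|{\omega}\right|} \operatorname{sign}{\left(\omega \right)}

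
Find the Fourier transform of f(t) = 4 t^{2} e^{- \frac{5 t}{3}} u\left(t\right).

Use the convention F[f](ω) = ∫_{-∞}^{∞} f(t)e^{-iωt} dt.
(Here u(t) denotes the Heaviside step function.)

F(ω) = \frac{216}{\left(3 i \omega + 5\right)^{3}}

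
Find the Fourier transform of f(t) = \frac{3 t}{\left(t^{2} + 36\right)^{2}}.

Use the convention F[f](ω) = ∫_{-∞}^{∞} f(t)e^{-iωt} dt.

F(ω) = - \frac{i \pi \omega e^{- 6 \left|{\omega}\right|}}{4}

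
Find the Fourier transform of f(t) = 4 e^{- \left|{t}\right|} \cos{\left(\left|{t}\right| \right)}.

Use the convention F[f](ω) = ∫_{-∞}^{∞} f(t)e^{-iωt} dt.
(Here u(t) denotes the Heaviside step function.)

F(ω) = \frac{8 \left(\omega^{2} + 2\right)}{\omega^{4} + 4}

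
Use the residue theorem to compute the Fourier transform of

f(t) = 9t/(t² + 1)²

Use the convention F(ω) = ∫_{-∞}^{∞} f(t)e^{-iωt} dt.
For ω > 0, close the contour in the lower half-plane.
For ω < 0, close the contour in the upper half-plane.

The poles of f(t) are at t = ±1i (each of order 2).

Let g(z) = f(z)e^{-iωz}; for large |z| the factor e^{-iωz} decays in the lower half-plane when ω > 0 and in the upper half-plane when ω < 0.

Case ω > 0 (lower half-plane, clockwise contour ⇒ F(ω) = -2πi·ΣRes):
  Res_{z = - i} g(z) = \frac{9 \omega e^{- \omega}}{4} (pole of order 2)
  F(ω) = -2πi·ΣRes = - \frac{9 i \pi \omega e^{- \omega}}{2}

Case ω < 0 (upper half-plane, counterclockwise contour ⇒ F(ω) = +2πi·ΣRes):
  Res_{z = i} g(z) = - \frac{9 \omega e^{\omega}}{4} (pole of order 2)
  F(ω) = 2πi·ΣRes = - \frac{9 i \pi \omega e^{\omega}}{2}

Both cases combine into a single formula in |ω|:

F(ω) = - \frac{9 i \pi \omega e^{- \left|{\omega}\right|}}{2}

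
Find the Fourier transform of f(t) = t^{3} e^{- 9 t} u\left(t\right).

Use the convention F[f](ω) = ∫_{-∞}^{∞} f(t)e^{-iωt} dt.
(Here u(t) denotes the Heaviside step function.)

F(ω) = \frac{6}{\left(i \omega + 9\right)^{4}}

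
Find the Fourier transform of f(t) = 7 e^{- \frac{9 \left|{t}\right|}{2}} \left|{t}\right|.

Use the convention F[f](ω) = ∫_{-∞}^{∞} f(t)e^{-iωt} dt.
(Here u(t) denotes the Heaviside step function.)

F(ω) = \frac{56 \left(81 - 4 \omega^{2}\right)}{\left(4 \omega^{2} + 81\right)^{2}}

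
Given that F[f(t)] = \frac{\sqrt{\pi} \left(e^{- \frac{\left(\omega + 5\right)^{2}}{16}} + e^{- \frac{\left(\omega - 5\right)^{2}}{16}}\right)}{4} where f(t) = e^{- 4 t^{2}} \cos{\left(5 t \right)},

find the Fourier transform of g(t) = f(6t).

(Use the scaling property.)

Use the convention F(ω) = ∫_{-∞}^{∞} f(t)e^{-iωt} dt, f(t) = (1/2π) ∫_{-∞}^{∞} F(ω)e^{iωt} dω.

F[g](ω) = \frac{\sqrt{\pi} \left(e^{\frac{5 \omega}{24}} + 1\right) e^{- \frac{\omega^{2}}{576} - \frac{5 \omega}{48} - \frac{25}{16}}}{24}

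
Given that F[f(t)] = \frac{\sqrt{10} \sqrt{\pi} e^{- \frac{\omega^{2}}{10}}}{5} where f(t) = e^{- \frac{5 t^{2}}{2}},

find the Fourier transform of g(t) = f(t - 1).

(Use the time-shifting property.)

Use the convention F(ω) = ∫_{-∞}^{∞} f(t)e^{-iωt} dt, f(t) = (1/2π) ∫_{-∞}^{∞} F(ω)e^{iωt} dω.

F[g](ω) = \frac{\sqrt{10} \sqrt{\pi} e^{- \omega \left(\frac{\omega}{10} + i\right)}}{5}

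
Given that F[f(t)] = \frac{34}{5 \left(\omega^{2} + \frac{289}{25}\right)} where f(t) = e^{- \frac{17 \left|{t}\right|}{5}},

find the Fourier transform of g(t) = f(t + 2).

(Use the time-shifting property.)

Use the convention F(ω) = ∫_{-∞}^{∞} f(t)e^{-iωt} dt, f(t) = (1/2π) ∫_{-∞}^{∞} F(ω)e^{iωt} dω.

F[g](ω) = \frac{170 e^{2 i \omega}}{25 \omega^{2} + 289}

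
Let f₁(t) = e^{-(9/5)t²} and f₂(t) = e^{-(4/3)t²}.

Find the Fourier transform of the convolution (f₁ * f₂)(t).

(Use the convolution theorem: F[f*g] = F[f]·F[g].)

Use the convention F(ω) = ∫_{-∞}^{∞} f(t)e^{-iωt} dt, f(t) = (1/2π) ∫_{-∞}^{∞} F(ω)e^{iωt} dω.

F[f₁*f₂](ω) = \frac{\sqrt{15} \pi e^{- \frac{47 \omega^{2}}{144}}}{6}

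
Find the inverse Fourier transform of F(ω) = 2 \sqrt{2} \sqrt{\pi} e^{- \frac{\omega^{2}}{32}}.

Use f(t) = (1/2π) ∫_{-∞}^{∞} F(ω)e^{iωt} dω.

f(t) = 8 e^{- 8 t^{2}}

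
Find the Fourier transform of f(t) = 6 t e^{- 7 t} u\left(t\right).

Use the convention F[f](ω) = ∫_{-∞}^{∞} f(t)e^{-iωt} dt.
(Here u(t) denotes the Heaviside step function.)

F(ω) = \frac{6}{\left(i \omega + 7\right)^{2}}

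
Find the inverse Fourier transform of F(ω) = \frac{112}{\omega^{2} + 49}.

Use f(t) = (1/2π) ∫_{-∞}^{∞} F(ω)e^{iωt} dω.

f(t) = 8 e^{- 7 \left|{t}\right|}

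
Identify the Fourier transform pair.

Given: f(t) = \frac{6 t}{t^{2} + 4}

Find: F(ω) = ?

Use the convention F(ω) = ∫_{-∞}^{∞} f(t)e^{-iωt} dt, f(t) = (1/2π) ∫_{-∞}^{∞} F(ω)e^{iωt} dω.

F(ω) = - 6 i \pi e^{- 2 \left|{\omega}\right|} \operatorname{sign}{\left(\omega \right)}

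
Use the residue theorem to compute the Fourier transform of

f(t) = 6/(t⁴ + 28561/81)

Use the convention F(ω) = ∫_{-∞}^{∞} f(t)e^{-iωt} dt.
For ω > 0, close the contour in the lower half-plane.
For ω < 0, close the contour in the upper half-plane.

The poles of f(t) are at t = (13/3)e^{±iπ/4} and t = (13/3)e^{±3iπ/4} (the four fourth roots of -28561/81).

Let g(z) = f(z)e^{-iωz}; for large |z| the factor e^{-iωz} decays in the lower half-plane when ω > 0 and in the upper half-plane when ω < 0.

Case ω > 0 (lower half-plane, clockwise contour ⇒ F(ω) = -2πi·ΣRes):
  Res_{z = - \frac{13 \sqrt{2}}{6} - \frac{13 \sqrt{2} i}{6}} g(z) = \frac{81 \sqrt{2} i \left(1 - i\right) e^{\frac{13 \sqrt{2} \omega \left(-1 + i\right)}{6}}}{8788}
  Res_{z = \frac{13 \sqrt{2}}{6} - \frac{13 \sqrt{2} i}{6}} g(z) = \frac{81 \sqrt{2} i \left(1 + i\right) e^{- \frac{13 \sqrt{2} \omega \left(1 + i\right)}{6}}}{8788}
  F(ω) = -2πi·ΣRes = \frac{81 \sqrt{2} \pi \left(1 - i\right) \left(e^{\frac{13 \sqrt{2} i \omega}{3}} + i\right) e^{- \frac{13 \sqrt{2} \omega \left(1 + i\right)}{6}}}{4394} = \frac{162 \pi e^{- \frac{13 \sqrt{2} \omega}{6}} \sin{\left(\frac{13 \sqrt{2} \omega}{6} + \frac{\pi}{4} \right)}}{2197}

Case ω < 0 (upper half-plane, counterclockwise contour ⇒ F(ω) = +2πi·ΣRes):
  Res_{z = \frac{13 \sqrt{2}}{6} + \frac{13 \sqrt{2} i}{6}} g(z) = \frac{81 \sqrt{2} i \left(-1 + i\right) e^{\frac{13 \sqrt{2} \omega \left(1 - i\right)}{6}}}{8788}
  Res_{z = - \frac{13 \sqrt{2}}{6} + \frac{13 \sqrt{2} i}{6}} g(z) = \frac{81 \sqrt{2} \left(1 - i\right) e^{\frac{13 \sqrt{2} \omega \left(1 + i\right)}{6}}}{8788}
  F(ω) = 2πi·ΣRes = - \frac{81 \sqrt{2} i \pi \left(i \left(1 - i\right) e^{\frac{13 \sqrt{2} \omega \left(1 - i\right)}{6}} - \left(1 - i\right) e^{\frac{13 \sqrt{2} \omega \left(1 + i\right)}{6}}\right)}{4394} = \frac{162 \pi e^{\frac{13 \sqrt{2} \omega}{6}} \cos{\left(\frac{13 \sqrt{2} \omega}{6} + \frac{\pi}{4} \right)}}{2197}

Both cases combine into a single formula in |ω|:

F(ω) = \frac{162 \pi e^{- \frac{13 \sqrt{2} \left|{\omega}\right|}{6}} \sin{\left(\frac{13 \sqrt{2} \left|{\omega}\right|}{6} + \frac{\pi}{4} \right)}}{2197}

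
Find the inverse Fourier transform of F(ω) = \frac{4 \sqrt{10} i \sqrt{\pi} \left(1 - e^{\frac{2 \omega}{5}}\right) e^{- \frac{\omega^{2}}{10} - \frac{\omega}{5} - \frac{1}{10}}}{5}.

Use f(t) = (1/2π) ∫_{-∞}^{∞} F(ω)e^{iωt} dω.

f(t) = 8 e^{- \frac{5 t^{2}}{2}} \sin{\left(t \right)}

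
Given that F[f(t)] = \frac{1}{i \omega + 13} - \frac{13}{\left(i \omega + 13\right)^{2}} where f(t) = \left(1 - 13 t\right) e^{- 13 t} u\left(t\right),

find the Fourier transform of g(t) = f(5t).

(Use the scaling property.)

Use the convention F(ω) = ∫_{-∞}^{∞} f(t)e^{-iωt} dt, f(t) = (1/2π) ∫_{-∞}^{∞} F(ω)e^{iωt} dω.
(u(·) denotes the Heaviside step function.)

F[g](ω) = \frac{i \omega}{- \omega^{2} + 130 i \omega + 4225}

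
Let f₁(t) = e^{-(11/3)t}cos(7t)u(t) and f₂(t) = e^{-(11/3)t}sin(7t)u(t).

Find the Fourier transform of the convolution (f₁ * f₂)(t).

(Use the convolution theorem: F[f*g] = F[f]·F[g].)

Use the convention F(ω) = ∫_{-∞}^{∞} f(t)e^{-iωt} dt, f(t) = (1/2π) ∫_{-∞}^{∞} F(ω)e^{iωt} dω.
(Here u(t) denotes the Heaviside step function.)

F[f₁*f₂](ω) = \frac{189 \left(3 i \omega + 11\right)}{\left(\left(3 i \omega + 11\right)^{2} + 441\right)^{2}}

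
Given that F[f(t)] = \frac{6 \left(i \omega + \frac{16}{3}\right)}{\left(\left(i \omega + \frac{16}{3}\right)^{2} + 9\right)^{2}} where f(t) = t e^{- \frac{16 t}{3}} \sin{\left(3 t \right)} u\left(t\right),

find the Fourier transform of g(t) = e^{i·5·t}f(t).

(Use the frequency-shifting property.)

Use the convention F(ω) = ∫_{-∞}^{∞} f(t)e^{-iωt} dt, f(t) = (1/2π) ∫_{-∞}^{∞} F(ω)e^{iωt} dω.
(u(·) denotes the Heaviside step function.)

F[g](ω) = \frac{162 \left(3 i \left(\omega - 5\right) + 16\right)}{\left(\left(3 i \left(\omega - 5\right) + 16\right)^{2} + 81\right)^{2}}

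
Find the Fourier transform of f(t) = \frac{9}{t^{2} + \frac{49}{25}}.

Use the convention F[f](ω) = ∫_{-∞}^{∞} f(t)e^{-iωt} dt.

F(ω) = \frac{45 \pi e^{- \frac{7 \left|{\omega}\right|}{5}}}{7}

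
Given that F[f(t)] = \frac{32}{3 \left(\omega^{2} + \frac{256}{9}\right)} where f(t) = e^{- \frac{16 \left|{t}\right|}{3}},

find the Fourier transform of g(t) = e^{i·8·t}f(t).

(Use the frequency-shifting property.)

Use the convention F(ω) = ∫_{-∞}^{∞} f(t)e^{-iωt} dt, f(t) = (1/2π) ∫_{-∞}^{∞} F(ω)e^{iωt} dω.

F[g](ω) = \frac{96}{9 \left(\omega - 8\right)^{2} + 256}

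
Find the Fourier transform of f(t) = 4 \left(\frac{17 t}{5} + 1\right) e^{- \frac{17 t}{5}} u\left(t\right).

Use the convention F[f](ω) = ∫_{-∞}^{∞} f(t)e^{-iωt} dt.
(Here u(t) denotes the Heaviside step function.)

F(ω) = \frac{20 \left(- 5 i \omega - 34\right)}{25 \omega^{2} - 170 i \omega - 289}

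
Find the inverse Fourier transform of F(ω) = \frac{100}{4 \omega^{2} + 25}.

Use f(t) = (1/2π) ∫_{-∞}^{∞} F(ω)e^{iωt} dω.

f(t) = 5 e^{- \frac{5 \left|{t}\right|}{2}}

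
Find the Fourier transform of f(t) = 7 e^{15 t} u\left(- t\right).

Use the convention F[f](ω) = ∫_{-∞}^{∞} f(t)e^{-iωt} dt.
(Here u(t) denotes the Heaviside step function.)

F(ω) = - \frac{7}{i \omega - 15}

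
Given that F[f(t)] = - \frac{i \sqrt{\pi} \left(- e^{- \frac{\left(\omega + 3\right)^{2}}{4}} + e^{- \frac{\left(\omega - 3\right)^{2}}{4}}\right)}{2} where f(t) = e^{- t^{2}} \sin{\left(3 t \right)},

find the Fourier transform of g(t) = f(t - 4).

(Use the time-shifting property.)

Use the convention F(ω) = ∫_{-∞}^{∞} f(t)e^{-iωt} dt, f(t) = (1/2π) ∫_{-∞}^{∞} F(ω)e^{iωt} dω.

F[g](ω) = \frac{i \sqrt{\pi} \left(1 - e^{3 \omega}\right) e^{- \frac{\omega^{2}}{4} - \frac{3 \omega}{2} - 4 i \omega - \frac{9}{4}}}{2}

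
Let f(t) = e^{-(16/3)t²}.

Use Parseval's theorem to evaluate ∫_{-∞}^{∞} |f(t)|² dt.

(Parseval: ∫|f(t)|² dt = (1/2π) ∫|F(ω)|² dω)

∫|f(t)|² dt = \frac{\sqrt{6} \sqrt{\pi}}{8}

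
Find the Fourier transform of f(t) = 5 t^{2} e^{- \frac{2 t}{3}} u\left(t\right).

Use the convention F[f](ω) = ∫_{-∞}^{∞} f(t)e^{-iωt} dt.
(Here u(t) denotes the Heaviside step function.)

F(ω) = \frac{270}{\left(3 i \omega + 2\right)^{3}}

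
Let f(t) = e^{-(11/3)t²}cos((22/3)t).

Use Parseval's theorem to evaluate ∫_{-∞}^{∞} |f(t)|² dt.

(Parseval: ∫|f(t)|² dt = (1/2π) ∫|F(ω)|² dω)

∫|f(t)|² dt = \frac{\sqrt{66} \sqrt{\pi} \left(1 + e^{\frac{22}{3}}\right)}{44 e^{\frac{22}{3}}}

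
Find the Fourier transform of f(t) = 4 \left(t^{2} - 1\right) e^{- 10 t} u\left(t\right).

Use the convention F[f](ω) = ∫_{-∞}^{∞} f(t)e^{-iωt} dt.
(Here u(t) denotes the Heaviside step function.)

F(ω) = \frac{4 \left(2 i \omega - \left(i \omega + 10\right)^{3} + 20\right)}{\left(i \omega + 10\right)^{4}}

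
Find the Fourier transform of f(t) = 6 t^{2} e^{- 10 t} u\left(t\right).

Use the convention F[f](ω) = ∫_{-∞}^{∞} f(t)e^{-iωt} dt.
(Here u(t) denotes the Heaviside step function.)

F(ω) = \frac{12}{\left(i \omega + 10\right)^{3}}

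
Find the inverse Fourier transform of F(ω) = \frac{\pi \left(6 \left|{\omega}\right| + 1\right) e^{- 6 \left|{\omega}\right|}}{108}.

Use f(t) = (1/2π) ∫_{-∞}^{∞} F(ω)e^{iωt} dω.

f(t) = \frac{4}{\left(t^{2} + 36\right)^{2}}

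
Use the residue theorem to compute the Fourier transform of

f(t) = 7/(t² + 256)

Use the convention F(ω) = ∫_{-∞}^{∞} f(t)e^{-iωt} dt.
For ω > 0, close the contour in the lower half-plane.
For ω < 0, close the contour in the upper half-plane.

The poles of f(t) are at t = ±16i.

Let g(z) = f(z)e^{-iωz}; for large |z| the factor e^{-iωz} decays in the lower half-plane when ω > 0 and in the upper half-plane when ω < 0.

Case ω > 0 (lower half-plane, clockwise contour ⇒ F(ω) = -2πi·ΣRes):
  Res_{z = - 16 i} g(z) = \frac{7 i e^{- 16 \omega}}{32}
  F(ω) = -2πi·ΣRes = \frac{7 \pi e^{- 16 \omega}}{16}

Case ω < 0 (upper half-plane, counterclockwise contour ⇒ F(ω) = +2πi·ΣRes):
  Res_{z = 16 i} g(z) = - \frac{7 i e^{16 \omega}}{32}
  F(ω) = 2πi·ΣRes = \frac{7 \pi e^{16 \omega}}{16}

Both cases combine into a single formula in |ω|:

F(ω) = \frac{7 \pi e^{- 16 \left|{\omega}\right|}}{16}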